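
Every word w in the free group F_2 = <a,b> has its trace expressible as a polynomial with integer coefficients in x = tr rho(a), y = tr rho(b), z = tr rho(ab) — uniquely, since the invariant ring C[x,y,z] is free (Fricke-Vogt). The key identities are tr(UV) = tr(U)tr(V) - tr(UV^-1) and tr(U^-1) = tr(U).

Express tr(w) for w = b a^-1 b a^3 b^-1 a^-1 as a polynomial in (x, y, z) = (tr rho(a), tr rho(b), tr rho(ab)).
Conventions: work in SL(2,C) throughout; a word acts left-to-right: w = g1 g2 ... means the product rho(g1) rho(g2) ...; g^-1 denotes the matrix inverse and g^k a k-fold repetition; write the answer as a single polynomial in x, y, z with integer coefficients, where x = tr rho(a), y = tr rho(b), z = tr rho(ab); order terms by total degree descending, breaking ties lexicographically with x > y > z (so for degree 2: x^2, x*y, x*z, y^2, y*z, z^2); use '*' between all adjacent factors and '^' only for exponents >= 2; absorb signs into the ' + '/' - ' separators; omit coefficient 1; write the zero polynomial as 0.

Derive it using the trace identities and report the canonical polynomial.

trace(a^2 b) = trace(a) trace(b a) - trace(b) = x*z - y
use: trace(a^2) = trace(a) trace(a) - trace(1) = x^2 - 2
trace(b a^2 b) = trace(b) trace(a^2 b) - trace(a^2) = x*y*z - x^2 - y^2 + 2
apply: trace(b a b a) = trace(b a) trace(b a) - trace(1) = z^2 - 2
trace(b a b) = trace(b) trace(a b) - trace(a) = y*z - x
use: trace(b a^2 b a) = trace(a) trace(b a b a) - trace(b a b) = x*z^2 - y*z - x
trace(b a^-1 b a^2) = trace(b a^2 b) trace(a) - trace(b a^2 b a) = x^2*y*z - x^3 - x*y^2 - x*z^2 + y*z + 3*x
use: trace(b a^3 b) = trace(a) trace(b^2 a^2) - trace(b^2 a) = x^2*y*z - x^3 - x*y^2 - y*z + 3*x
apply: trace(b a^3) = trace(a) trace(a b a) - trace(a b) = x^2*z - x*y - z
trace(b a^3 b^2) = trace(b) trace(b a^3 b) - trace(b a^3) = x^2*y^2*z - x^3*y - x*y^3 - x^2*z - y^2*z + 4*x*y + z
trace(b^2 a b a) = trace(b) trace(a b a b) - trace(a b a) = y*z^2 - x*z - y
apply: trace(b^2 a b) = trace(b) trace(a b^2) - trace(a b) = y^2*z - x*y - z
apply: trace(a b^2 a b a) = trace(a) trace(b^2 a b a) - trace(b^2 a b) = x*y*z^2 - x^2*z - y^2*z + z
trace(b a^3 b^2 a) = trace(a) trace(a b^2 a b a) - trace(a b^2 a b) = x^2*y*z^2 - x^3*z - x*y^2*z - y*z^2 + 2*x*z + y
trace(b a^-1 b a^3 b) = trace(b a^3 b^2) trace(a) - trace(b a^3 b^2 a) = x^3*y^2*z - x^4*y - x^2*y^3 - x^2*y*z^2 + 4*x^2*y + y*z^2 - x*z - y
use: trace(b a b^2 a^2) = trace(b) trace(a^2 b a b) - trace(a^2 b a) = x*y*z^2 - x^2*z - y^2*z + z
apply: trace(b a^3 b a b) = trace(a) trace(b a b^2 a^2) - trace(b a b^2 a) = x^2*y*z^2 - x^3*z - x*y^2*z - y*z^2 + 2*x*z + y
use: trace(b a b a b a) = trace(b a) trace(b a b a) - trace(b^-1 a^-1) = z^3 - 3*z
use: trace(a b a b a b a) = trace(a) trace(b a b a b a) - trace(b a b a b) = x*z^3 - y*z^2 - 2*x*z + y
use: trace(b a^3 b a b a) = trace(a) trace(a b a b a b a) - trace(a b a b a b) = x^2*z^3 - x*y*z^2 - 2*x^2*z - z^3 + x*y + 3*z
trace(b a^-1 b a^3 b a) = trace(b a^3 b a b) trace(a) - trace(b a^3 b a b a) = x^3*y*z^2 - x^4*z - x^2*y^2*z - x^2*z^3 + 4*x^2*z + z^3 - 3*z
apply: trace(a^-1 b a^-1 b a^3 b) = trace(b a^-1 b a^3 b) trace(a) - trace(b a^-1 b a^3 b a) = x^4*y^2*z - x^5*y - x^3*y^3 - 2*x^3*y*z^2 + x^4*z + x^2*y^2*z + x^2*z^3 + 4*x^3*y + x*y*z^2 - 5*x^2*z - z^3 - x*y + 3*z
trace(b a^-1 b a^3 b^-1 a^-1) = trace(a^-1 b a^-1 b a^3) trace(b) - trace(a^-1 b a^-1 b a^3 b) = -x^4*y^2*z + x^5*y + x^3*y^3 + 2*x^3*y*z^2 - x^4*z - x^2*z^3 - 5*x^3*y - x*y^3 - 2*x*y*z^2 + 5*x^2*z + y^2*z + z^3 + 4*x*y - 3*z

-x^4*y^2*z + x^5*y + x^3*y^3 + 2*x^3*y*z^2 - x^4*z - x^2*z^3 - 5*x^3*y - x*y^3 - 2*x*y*z^2 + 5*x^2*z + y^2*z + z^3 + 4*x*y - 3*z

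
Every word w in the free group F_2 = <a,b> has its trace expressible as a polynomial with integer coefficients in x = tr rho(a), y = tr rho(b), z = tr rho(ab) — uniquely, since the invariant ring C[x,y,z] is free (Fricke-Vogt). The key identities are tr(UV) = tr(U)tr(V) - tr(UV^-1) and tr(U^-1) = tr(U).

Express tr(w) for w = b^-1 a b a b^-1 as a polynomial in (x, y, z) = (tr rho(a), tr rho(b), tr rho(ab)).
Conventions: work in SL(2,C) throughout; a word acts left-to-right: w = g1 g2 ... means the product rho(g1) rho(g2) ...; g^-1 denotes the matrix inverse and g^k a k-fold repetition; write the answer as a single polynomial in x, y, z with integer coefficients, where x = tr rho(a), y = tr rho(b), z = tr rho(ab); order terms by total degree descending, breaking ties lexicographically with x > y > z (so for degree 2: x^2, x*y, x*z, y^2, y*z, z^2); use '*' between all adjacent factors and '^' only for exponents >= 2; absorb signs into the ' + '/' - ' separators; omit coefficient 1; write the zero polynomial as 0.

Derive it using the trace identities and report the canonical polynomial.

tr(a b a) = tr(a)*tr(b a) - tr(b)   [square of a] = x*z - y
tr(a b a b) = tr(b a)*tr(b a) - tr(1)   [split at a repeated b] = z^2 - 2
reduce: tr(b^-1 a b a) = tr(a b a)*tr(b) - tr(a b a b)   [inverse elimination on b] = x*y*z - y^2 - z^2 + 2
so tr(b^-1 a b a b^-1) = tr(b^-1 a b a)*tr(b) - tr(b^-1 a b a b)   [inverse elimination on b] = x*y^2*z - y^3 - y*z^2 - x*z + 3*y

x*y^2*z - y^3 - y*z^2 - x*z + 3*y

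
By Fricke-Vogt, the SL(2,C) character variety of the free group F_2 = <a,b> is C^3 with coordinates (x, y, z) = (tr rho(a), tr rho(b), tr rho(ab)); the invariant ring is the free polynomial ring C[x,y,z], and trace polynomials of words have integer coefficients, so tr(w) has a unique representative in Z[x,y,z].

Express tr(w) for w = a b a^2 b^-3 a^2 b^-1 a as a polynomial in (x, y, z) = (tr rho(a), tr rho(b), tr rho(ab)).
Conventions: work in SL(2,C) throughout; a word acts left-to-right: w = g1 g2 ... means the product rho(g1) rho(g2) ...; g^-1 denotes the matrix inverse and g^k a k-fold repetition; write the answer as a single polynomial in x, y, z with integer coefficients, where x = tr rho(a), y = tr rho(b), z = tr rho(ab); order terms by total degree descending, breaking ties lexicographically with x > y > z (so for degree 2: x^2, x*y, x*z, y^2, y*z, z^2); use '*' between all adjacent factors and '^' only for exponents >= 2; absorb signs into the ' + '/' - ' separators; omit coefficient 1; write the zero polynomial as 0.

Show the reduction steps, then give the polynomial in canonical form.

trace(b a^2) = trace(a) * trace(b a) - trace(b) = x*z - y
trace(a b a^2) = trace(a) * trace(b a^2) - trace(b a) = x^2*z - x*y - z
trace(a b a^3) = trace(a) * trace(a b a^2) - trace(a b a) = x^3*z - x^2*y - 2*x*z + y
trace(b a^5) = trace(a) * trace(a b a^3) - trace(a b a^2) = x^4*z - x^3*y - 3*x^2*z + 2*x*y + z
trace(a^4 b a^2) = trace(a) * trace(b a^5) - trace(b a^4) = x^5*z - x^4*y - 4*x^3*z + 3*x^2*y + 3*x*z - y
trace(b a b a) = trace(b a) * trace(b a) - trace(1)   [split at repeated b] = z^2 - 2
trace(b a b) = trace(b) * trace(a b) - trace(a) = y*z - x
trace(b a b a^2) = trace(a) * trace(b a b a) - trace(b a b) = x*z^2 - y*z - x
trace(b a^3 b a) = trace(a) * trace(b a b a^2) - trace(b a b a) = x^2*z^2 - x*y*z - x^2 - z^2 + 2
trace(a^2) = trace(a) * trace(a) - trace(1) = x^2 - 2
trace(b^2 a^2) = trace(b) * trace(a^2 b) - trace(a^2) = x*y*z - x^2 - y^2 + 2
trace(b a^3 b) = trace(a) * trace(b^2 a^2) - trace(b^2 a) = x^2*y*z - x^3 - x*y^2 - y*z + 3*x
trace(b a^2 b a^3) = trace(a) * trace(b a^3 b a) - trace(b a^3 b) = x^3*z^2 - 2*x^2*y*z + x*y^2 - x*z^2 + y*z - x
trace(b a^2 b a^2) = trace(a) * trace(b a^2 b a) - trace(b a^2 b) = x^2*z^2 - 2*x*y*z + y^2 - 2
trace(a^4 b a^2 b) = trace(a) * trace(b a^2 b a^3) - trace(b a^2 b a^2) = x^4*z^2 - 2*x^3*y*z + x^2*y^2 - 2*x^2*z^2 + 3*x*y*z - x^2 - y^2 + 2
trace(a^4 b a^2 b^-1) = trace(a^4 b a^2) * trace(b) - trace(a^4 b a^2 b) = x^5*y*z - x^4*y^2 - x^4*z^2 - 2*x^3*y*z + 2*x^2*y^2 + 2*x^2*z^2 + x^2 - 2
trace(a^2 b a^2 b^-2 a^2) = trace(a^4 b a^2 b^-1) * trace(b) - trace(a^4 b a^2) = x^5*y^2*z - x^4*y^3 - x^4*y*z^2 - x^5*z - 2*x^3*y^2*z + x^4*y + 2*x^2*y^3 + 2*x^2*y*z^2 + 4*x^3*z - 2*x^2*y - 3*x*z - y
trace(b a b a b a) = trace(b a b a) * trace(b a) - trace(a b)   [split at repeated b] = z^3 - 3*z
trace(b a b a b) = trace(b) * trace(a b a b) - trace(a b a) = y*z^2 - x*z - y
trace(b a^2 b a b a) = trace(a) * trace(b a b a b a) - trace(b a b a b) = x*z^3 - y*z^2 - 2*x*z + y
trace(b a b^2) = trace(b) * trace(a b^2) - trace(a b) = y^2*z - x*y - z
trace(b a^2 b a b) = trace(a) * trace(b a b^2 a) - trace(b a b^2) = x*y*z^2 - x^2*z - y^2*z + z
trace(b a^2 b a^2 b a) = trace(a) * trace(b a^2 b a b a) - trace(b a^2 b a b) = x^2*z^3 - 2*x*y*z^2 - x^2*z + y^2*z + x*y - z
trace(b a^2 b^2 a) = trace(a) * trace(b^2 a b a) - trace(b^2 a b) = x*y*z^2 - x^2*z - y^2*z + z
trace(b^2) = trace(b) * trace(b) - trace(1) = y^2 - 2
trace(b^3) = trace(b) * trace(b^2) - trace(b) = y^3 - 3*y
trace(b a^2 b^2) = trace(a) * trace(b^3 a) - trace(b^3) = x*y^2*z - x^2*y - y^3 - x*z + 3*y
trace(b a^2 b a^2 b) = trace(a) * trace(b a^2 b^2 a) - trace(b a^2 b^2) = x^2*y*z^2 - x^3*z - 2*x*y^2*z + x^2*y + y^3 + 2*x*z - 3*y
trace(a^2 b a^2 b a^2 b) = trace(a) * trace(b a^2 b a^2 b a) - trace(b a^2 b a^2 b) = x^3*z^3 - 3*x^2*y*z^2 + 3*x*y^2*z - y^3 - 3*x*z + 3*y
trace(a^2 b a^2 b a^2 b^-1) = trace(a^2 b a^2 b a^2) * trace(b) - trace(a^2 b a^2 b a^2 b) = x^4*y*z^2 - 2*x^3*y^2*z - x^3*z^3 + x^2*y^3 + x^2*y*z^2 - x^2*y + 3*x*z - y
trace(a^2 b a^2 b^-2 a^2 b) = trace(a^2 b a^2 b a^2 b^-1) * trace(b) - trace(a^2 b a^2 b a^2) = x^4*y^2*z^2 - 2*x^3*y^3*z - x^3*y*z^3 - x^4*z^2 + x^2*y^4 + x^2*y^2*z^2 + 2*x^3*y*z - 2*x^2*y^2 + 2*x^2*z^2 + x^2 - 2
trace(b^-1 a^2 b^-1 a^2 b a^2 b^-1) = trace(a^2 b a^2 b^-2 a^2) * trace(b) - trace(a^2 b a^2 b^-2 a^2 b) = x^5*y^3*z - x^4*y^4 - 2*x^4*y^2*z^2 - x^5*y*z + x^3*y*z^3 + x^4*y^2 + x^4*z^2 + x^2*y^4 + x^2*y^2*z^2 + 2*x^3*y*z - 2*x^2*z^2 - 3*x*y*z - x^2 - y^2 + 2
trace(a^2 b^-1 a^2 b a^2) = trace(a^2 b a^4) * trace(b) - trace(a^2 b a^4 b) = x^5*y*z - x^4*y^2 - x^4*z^2 - 2*x^3*y*z + 2*x^2*y^2 + 2*x^2*z^2 + x^2 - 2
trace(b^-1 a^2 b^-1 a^2 b a^2) = trace(a^2 b^-1 a^2 b a^2) * trace(b) - trace(a^2 b^-1 a^2 b a^2 b) = x^5*y^2*z - x^4*y^3 - 2*x^4*y*z^2 + x^3*z^3 + x^2*y^3 + x^2*y*z^2 + 2*x^2*y - 3*x*z - y
trace(a b a^2 b^-3 a^2 b^-1 a) = trace(b^-1 a^2 b^-1 a^2 b a^2 b^-1) * trace(b) - trace(b^-1 a^2 b^-1 a^2 b a^2) = x^5*y^4*z - x^4*y^5 - 2*x^4*y^3*z^2 - 2*x^5*y^2*z + x^3*y^2*z^3 + 2*x^4*y^3 + 3*x^4*y*z^2 + x^2*y^5 + x^2*y^3*z^2 + 2*x^3*y^2*z - x^3*z^3 - x^2*y^3 - 3*x^2*y*z^2 - 3*x*y^2*z - 3*x^2*y - y^3 + 3*x*z + 3*y

x^5*y^4*z - x^4*y^5 - 2*x^4*y^3*z^2 - 2*x^5*y^2*z + x^3*y^2*z^3 + 2*x^4*y^3 + 3*x^4*y*z^2 + x^2*y^5 + x^2*y^3*z^2 + 2*x^3*y^2*z - x^3*z^3 - x^2*y^3 - 3*x^2*y*z^2 - 3*x*y^2*z - 3*x^2*y - y^3 + 3*x*z + 3*y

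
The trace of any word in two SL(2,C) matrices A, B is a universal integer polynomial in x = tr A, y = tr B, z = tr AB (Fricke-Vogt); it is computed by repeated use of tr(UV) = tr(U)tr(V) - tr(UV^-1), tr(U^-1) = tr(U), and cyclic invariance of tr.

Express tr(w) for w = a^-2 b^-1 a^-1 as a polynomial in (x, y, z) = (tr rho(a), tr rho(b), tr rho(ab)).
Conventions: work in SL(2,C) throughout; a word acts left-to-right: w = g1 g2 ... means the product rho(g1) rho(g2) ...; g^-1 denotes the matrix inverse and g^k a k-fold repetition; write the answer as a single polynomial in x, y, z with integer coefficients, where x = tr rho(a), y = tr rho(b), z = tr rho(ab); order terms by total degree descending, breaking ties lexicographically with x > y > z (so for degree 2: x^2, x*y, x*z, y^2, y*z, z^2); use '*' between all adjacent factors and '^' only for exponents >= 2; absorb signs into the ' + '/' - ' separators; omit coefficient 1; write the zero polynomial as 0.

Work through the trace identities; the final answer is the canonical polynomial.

x^2*z - x*y - z

tr(a^-1) = tr(a) = x
use: tr(a^-2) = tr(a^-1) * tr(a) - tr(1)  (eliminate a^-1) = x^2 - 2
tr(a^-3) = tr(a^-2) * tr(a) - tr(a^-1)  (eliminate a^-1) = x^3 - 3*x
apply: tr(a^-1 b) = tr(b) * tr(a) - tr(b a)  (eliminate a^-1) = x*y - z
use: tr(b a^-2) = tr(a^-1 b) * tr(a) - tr(a^-1 b a)  (eliminate a^-1) = x^2*y - x*z - y
use: tr(a^-3 b) = tr(b a^-2) * tr(a) - tr(b a^-1)  (eliminate a^-1) = x^3*y - x^2*z - 2*x*y + z
tr(a^-2 b^-1 a^-1) = tr(a^-3) * tr(b) - tr(a^-3 b)  (eliminate b^-1) = x^2*z - x*y - z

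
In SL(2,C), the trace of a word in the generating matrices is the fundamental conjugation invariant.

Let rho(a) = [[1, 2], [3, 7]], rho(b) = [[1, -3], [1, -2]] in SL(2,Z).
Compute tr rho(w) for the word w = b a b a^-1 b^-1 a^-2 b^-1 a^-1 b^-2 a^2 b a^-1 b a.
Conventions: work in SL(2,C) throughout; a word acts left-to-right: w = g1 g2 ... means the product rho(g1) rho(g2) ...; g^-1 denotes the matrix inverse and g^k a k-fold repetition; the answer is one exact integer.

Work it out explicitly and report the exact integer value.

-45869598284

rho(b) = [[1, -3], [1, -2]]
... * rho(a) = [[1, 2], [3, 7]]  ->  [[-8, -19], [-5, -12]]
... * rho(b) = [[1, -3], [1, -2]]  ->  [[-27, 62], [-17, 39]]
... * rho(a^-1) = [[7, -2], [-3, 1]]  ->  [[-375, 116], [-236, 73]]
... * rho(b^-1) = [[-2, 3], [-1, 1]]  ->  [[634, -1009], [399, -635]]
... * rho(a^-1) = [[7, -2], [-3, 1]]  ->  [[7465, -2277], [4698, -1433]]
... * rho(a^-1) = [[7, -2], [-3, 1]]  ->  [[59086, -17207], [37185, -10829]]
... * rho(b^-1) = [[-2, 3], [-1, 1]]  ->  [[-100965, 160051], [-63541, 100726]]
... * rho(a^-1) = [[7, -2], [-3, 1]]  ->  [[-1186908, 361981], [-746965, 227808]]
... * rho(b^-1) = [[-2, 3], [-1, 1]]  ->  [[2011835, -3198743], [1266122, -2013087]]
... * rho(b^-1) = [[-2, 3], [-1, 1]]  ->  [[-824927, 2836762], [-519157, 1785279]]
... * rho(a) = [[1, 2], [3, 7]]  ->  [[7685359, 18207480], [4836680, 11458639]]
... * rho(a) = [[1, 2], [3, 7]]  ->  [[62307799, 142823078], [39212597, 89883833]]
... * rho(b) = [[1, -3], [1, -2]]  ->  [[205130877, -472569553], [129096430, -297405457]]
... * rho(a^-1) = [[7, -2], [-3, 1]]  ->  [[2853624798, -882831307], [1795891381, -555598317]]
... * rho(b) = [[1, -3], [1, -2]]  ->  [[1970793491, -6795211780], [1240293064, -4276477509]]
... * rho(a) = [[1, 2], [3, 7]]  ->  [[-18414841849, -43624895478], [-11589139463, -27454756435]]
tr = -18414841849 + -27454756435 = -45869598284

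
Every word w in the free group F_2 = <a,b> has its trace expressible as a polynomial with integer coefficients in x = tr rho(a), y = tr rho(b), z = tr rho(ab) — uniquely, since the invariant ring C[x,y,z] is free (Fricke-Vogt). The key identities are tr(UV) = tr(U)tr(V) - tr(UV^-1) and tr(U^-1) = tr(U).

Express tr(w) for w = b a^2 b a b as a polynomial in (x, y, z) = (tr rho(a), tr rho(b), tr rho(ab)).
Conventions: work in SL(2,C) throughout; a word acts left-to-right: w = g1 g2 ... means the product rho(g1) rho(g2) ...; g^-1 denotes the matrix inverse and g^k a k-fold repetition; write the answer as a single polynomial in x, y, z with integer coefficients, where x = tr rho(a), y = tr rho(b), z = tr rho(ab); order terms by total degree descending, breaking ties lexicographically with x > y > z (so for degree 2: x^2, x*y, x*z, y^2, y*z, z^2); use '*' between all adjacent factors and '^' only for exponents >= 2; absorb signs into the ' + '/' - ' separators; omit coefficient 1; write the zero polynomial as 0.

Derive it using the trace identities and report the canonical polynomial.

x*y*z^2 - x^2*z - y^2*z + z

reduce: tr(a b a b) = tr(a b) tr(a b) - tr(1)  (split on a) = z^2 - 2
tr(a b a) = tr(a) tr(b a) - tr(b)  (reduce the a square) = x*z - y
reduce: tr(b a b^2 a) = tr(b) tr(a b a b) - tr(a b a)  (reduce the b square) = y*z^2 - x*z - y
tr(a b^2) = tr(b) tr(a b) - tr(a)  (reduce the b square) = y*z - x
reduce: tr(b a b^2) = tr(b) tr(a b^2) - tr(a b)  (reduce the b square) = y^2*z - x*y - z
tr(b a^2 b a b) = tr(a) tr(b a b^2 a) - tr(b a b^2)  (reduce the a square) = x*y*z^2 - x^2*z - y^2*z + z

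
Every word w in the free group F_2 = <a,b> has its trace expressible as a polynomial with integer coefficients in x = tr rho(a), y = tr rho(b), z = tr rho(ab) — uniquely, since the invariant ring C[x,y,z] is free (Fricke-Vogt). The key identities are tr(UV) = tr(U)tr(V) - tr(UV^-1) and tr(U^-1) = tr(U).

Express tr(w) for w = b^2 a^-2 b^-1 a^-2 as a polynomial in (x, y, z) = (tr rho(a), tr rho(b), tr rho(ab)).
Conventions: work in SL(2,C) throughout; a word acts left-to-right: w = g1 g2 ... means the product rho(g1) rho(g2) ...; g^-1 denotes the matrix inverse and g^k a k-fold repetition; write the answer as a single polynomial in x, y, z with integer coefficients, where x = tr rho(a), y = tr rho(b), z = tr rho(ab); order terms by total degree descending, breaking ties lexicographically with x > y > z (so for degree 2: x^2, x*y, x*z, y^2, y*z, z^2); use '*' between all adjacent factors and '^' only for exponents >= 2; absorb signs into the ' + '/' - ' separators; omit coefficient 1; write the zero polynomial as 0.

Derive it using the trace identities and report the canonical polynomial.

x^3*y^2*z - x^2*y^3 - x^2*y*z^2 - x^3*z + x^2*y + 2*x*z + y

tr(b^2) = tr(b) * tr(b) - tr(1) = y^2 - 2
tr(b^2 a) = tr(b) * tr(a b) - tr(a) = y*z - x
tr(b^2 a^-1) = tr(b^2) * tr(a) - tr(b^2 a) = x*y^2 - y*z - x
tr(a^-1 b^2 a^-1) = tr(b^2 a^-1) * tr(a) - tr(b^2) = x^2*y^2 - x*y*z - x^2 - y^2 + 2
tr(a^-2 b^2 a^-1) = tr(a^-1 b^2 a^-1) * tr(a) - tr(a^-1 b^2) = x^3*y^2 - x^2*y*z - x^3 - 2*x*y^2 + y*z + 3*x
tr(b^3) = tr(b) * tr(b^2) - tr(b) = y^3 - 3*y
tr(b^3 a) = tr(b) * tr(a b^2) - tr(a b) = y^2*z - x*y - z
tr(b a^-1 b^2) = tr(b^3) * tr(a) - tr(b^3 a) = x*y^3 - y^2*z - 2*x*y + z
tr(a b a b) = tr(b a) * tr(b a) - tr(1) = z^2 - 2
tr(a b a) = tr(a) * tr(b a) - tr(b) = x*z - y
tr(b^2 a b a) = tr(b) * tr(a b a b) - tr(a b a) = y*z^2 - x*z - y
tr(b a^-1 b^2 a) = tr(b^2 a b) * tr(a) - tr(b^2 a b a) = x*y^2*z - x^2*y - y*z^2 + y
tr(a^-1 b^2 a^-1 b) = tr(b a^-1 b^2) * tr(a) - tr(b a^-1 b^2 a) = x^2*y^3 - 2*x*y^2*z - x^2*y + y*z^2 + x*z - y
tr(a^-2 b^2 a^-1 b) = tr(a^-1 b^2 a^-1 b) * tr(a) - tr(a^-1 b^2 a^-1 b a) = x^3*y^3 - 2*x^2*y^2*z - x^3*y - x*y^3 + x*y*z^2 + x^2*z + y^2*z + x*y - z
tr(a^-1 b^-1 a^-2 b^2) = tr(a^-2 b^2 a^-1) * tr(b) - tr(a^-2 b^2 a^-1 b) = x^2*y^2*z - x*y^3 - x*y*z^2 - x^2*z + 2*x*y + z
tr(a^-1 b) = tr(b) * tr(a) - tr(b a) = x*y - z
tr(a^-2 b) = tr(a^-1 b) * tr(a) - tr(a^-1 b a) = x^2*y - x*z - y
tr(b^2 a^-2 b^-1 a^-2) = tr(a^-1 b^-1 a^-2 b^2) * tr(a) - tr(a^-1 b^-1 a^-2 b^2 a) = x^3*y^2*z - x^2*y^3 - x^2*y*z^2 - x^3*z + x^2*y + 2*x*z + y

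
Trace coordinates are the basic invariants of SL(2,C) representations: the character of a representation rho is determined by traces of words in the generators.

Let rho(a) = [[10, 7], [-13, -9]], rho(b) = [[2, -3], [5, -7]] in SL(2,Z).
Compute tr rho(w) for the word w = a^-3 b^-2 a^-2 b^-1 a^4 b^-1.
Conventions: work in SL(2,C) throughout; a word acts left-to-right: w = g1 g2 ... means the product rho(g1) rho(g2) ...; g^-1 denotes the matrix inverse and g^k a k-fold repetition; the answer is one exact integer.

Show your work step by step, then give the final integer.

-629023

rho(a^-1) = [[-9, -7], [13, 10]]
... * rho(a^-1) = [[-9, -7], [13, 10]]  ->  [[-10, -7], [13, 9]]
... * rho(a^-1) = [[-9, -7], [13, 10]]  ->  [[-1, 0], [0, -1]]
... * rho(b^-1) = [[-7, 3], [-5, 2]]  ->  [[7, -3], [5, -2]]
... * rho(b^-1) = [[-7, 3], [-5, 2]]  ->  [[-34, 15], [-25, 11]]
... * rho(a^-1) = [[-9, -7], [13, 10]]  ->  [[501, 388], [368, 285]]
... * rho(a^-1) = [[-9, -7], [13, 10]]  ->  [[535, 373], [393, 274]]
... * rho(b^-1) = [[-7, 3], [-5, 2]]  ->  [[-5610, 2351], [-4121, 1727]]
... * rho(a) = [[10, 7], [-13, -9]]  ->  [[-86663, -60429], [-63661, -44390]]
... * rho(a) = [[10, 7], [-13, -9]]  ->  [[-81053, -62780], [-59540, -46117]]
... * rho(a) = [[10, 7], [-13, -9]]  ->  [[5610, -2351], [4121, -1727]]
... * rho(a) = [[10, 7], [-13, -9]]  ->  [[86663, 60429], [63661, 44390]]
... * rho(b^-1) = [[-7, 3], [-5, 2]]  ->  [[-908786, 380847], [-667577, 279763]]
tr = -908786 + 279763 = -629023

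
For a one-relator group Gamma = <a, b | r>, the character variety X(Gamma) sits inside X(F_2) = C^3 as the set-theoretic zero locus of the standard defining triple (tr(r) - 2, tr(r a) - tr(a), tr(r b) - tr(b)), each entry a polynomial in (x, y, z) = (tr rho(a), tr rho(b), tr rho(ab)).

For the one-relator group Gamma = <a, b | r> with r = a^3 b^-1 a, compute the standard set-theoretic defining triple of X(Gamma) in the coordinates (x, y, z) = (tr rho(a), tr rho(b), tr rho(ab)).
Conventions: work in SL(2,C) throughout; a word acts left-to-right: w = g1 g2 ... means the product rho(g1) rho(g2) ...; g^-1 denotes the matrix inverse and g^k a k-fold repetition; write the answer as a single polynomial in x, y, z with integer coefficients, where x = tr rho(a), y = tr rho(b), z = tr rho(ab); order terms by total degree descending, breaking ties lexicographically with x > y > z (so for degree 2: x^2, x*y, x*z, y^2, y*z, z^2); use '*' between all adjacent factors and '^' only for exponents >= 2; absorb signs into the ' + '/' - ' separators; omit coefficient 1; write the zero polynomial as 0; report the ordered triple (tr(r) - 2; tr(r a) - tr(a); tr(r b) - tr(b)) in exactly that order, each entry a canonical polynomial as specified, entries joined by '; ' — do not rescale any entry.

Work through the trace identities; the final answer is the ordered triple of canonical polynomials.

and tr(a^2) = tr(a) * tr(a) - tr(1)   [square of a] = x^2 - 2
and tr(a^3) = tr(a) * tr(a^2) - tr(a)   [square of a] = x^3 - 3*x
and tr(a^4) = tr(a) * tr(a^3) - tr(a^2)   [square of a] = x^4 - 4*x^2 + 2
and tr(a b a) = tr(a) * tr(b a) - tr(b)   [square of a] = x*z - y
next, tr(a b a^2) = tr(a) * tr(a b a) - tr(a b)   [square of a] = x^2*z - x*y - z
tr(a^4 b) = tr(a) * tr(a b a^2) - tr(a b a)   [square of a] = x^3*z - x^2*y - 2*x*z + y
tr(a^3 b^-1 a) = tr(a^4) * tr(b) - tr(a^4 b)   [inverse elimination on b] = x^4*y - x^3*z - 3*x^2*y + 2*x*z + y
and tr(a^5) = tr(a) * tr(a^4) - tr(a^3) = x^5 - 5*x^3 + 5*x
tr(a^5 b) = tr(a) * tr(a^2 b a^2) - tr(a^2 b a) = x^4*z - x^3*y - 3*x^2*z + 2*x*y + z
and tr(a^3 b^-1 a^2) = tr(a^5) * tr(b) - tr(a^5 b) = x^5*y - x^4*z - 4*x^3*y + 3*x^2*z + 3*x*y - z
and tr(b a b a) = tr(b a) * tr(b a) - tr(1)  (split on b) = z^2 - 2
and tr(b a b) = tr(b) * tr(a b) - tr(a)  (reduce the b square) = y*z - x
next, tr(a b a b a) = tr(a) * tr(b a b a) - tr(b a b)  (reduce the a square) = x*z^2 - y*z - x
and tr(a b a^3 b) = tr(a) * tr(a b a b a) - tr(a b a b)  (reduce the a square) = x^2*z^2 - x*y*z - x^2 - z^2 + 2
and tr(a^3 b^-1 a b) = tr(a b a^3) * tr(b) - tr(a b a^3 b)  (eliminate b^-1) = x^3*y*z - x^2*y^2 - x^2*z^2 - x*y*z + x^2 + y^2 + z^2 - 2
assemble the triple (tr(r) - 2; tr(r a) - x; tr(r b) - y)

x^4*y - x^3*z - 3*x^2*y + 2*x*z + y - 2; x^5*y - x^4*z - 4*x^3*y + 3*x^2*z + 3*x*y - x - z; x^3*y*z - x^2*y^2 - x^2*z^2 - x*y*z + x^2 + y^2 + z^2 - y - 2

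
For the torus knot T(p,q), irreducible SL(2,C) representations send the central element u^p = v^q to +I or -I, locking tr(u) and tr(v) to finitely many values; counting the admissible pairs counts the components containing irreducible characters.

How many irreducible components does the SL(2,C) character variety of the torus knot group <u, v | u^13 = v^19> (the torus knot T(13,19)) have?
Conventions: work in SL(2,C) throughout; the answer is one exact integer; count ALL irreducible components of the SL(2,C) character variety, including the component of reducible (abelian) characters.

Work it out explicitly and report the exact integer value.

109

In the torus knot group T(13,19), u^13 = v^19 is central, so an irreducible representation sends it to +I or -I (Schur).
So on each irreducible component the traces are pinned: tr(u) = 2*cos(pi*alpha/13) with 1 <= alpha <= 12, tr(v) = 2*cos(pi*beta/19) with 1 <= beta <= 18.
Consistency of u^13 = (-1)^alpha I with v^19 = (-1)^beta I forces alpha = beta (mod 2).
Enumerate parity-matched pairs: 6*9 odd-odd plus 6*9 even-even gives 108.
Total: 108 irreducible-character components + 1 reducible (abelian) component = 109.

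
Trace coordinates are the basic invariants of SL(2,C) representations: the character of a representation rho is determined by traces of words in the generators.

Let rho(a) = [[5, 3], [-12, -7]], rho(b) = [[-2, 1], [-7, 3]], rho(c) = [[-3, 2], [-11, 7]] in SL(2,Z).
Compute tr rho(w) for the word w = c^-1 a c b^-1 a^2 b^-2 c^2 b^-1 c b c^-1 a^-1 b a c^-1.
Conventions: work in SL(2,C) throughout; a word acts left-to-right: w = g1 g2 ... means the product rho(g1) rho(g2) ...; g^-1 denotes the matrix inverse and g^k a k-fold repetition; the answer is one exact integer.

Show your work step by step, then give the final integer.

rho(c^-1) = [[7, -2], [11, -3]]
... * rho(a) = [[5, 3], [-12, -7]]  ->  [[59, 35], [91, 54]]
... * rho(c) = [[-3, 2], [-11, 7]]  ->  [[-562, 363], [-867, 560]]
... * rho(b^-1) = [[3, -1], [7, -2]]  ->  [[855, -164], [1319, -253]]
... * rho(a) = [[5, 3], [-12, -7]]  ->  [[6243, 3713], [9631, 5728]]
... * rho(a) = [[5, 3], [-12, -7]]  ->  [[-13341, -7262], [-20581, -11203]]
... * rho(b^-1) = [[3, -1], [7, -2]]  ->  [[-90857, 27865], [-140164, 42987]]
... * rho(b^-1) = [[3, -1], [7, -2]]  ->  [[-77516, 35127], [-119583, 54190]]
... * rho(c) = [[-3, 2], [-11, 7]]  ->  [[-153849, 90857], [-237341, 140164]]
... * rho(c) = [[-3, 2], [-11, 7]]  ->  [[-537880, 328301], [-829781, 506466]]
... * rho(b^-1) = [[3, -1], [7, -2]]  ->  [[684467, -118722], [1055919, -183151]]
... * rho(c) = [[-3, 2], [-11, 7]]  ->  [[-747459, 537880], [-1153096, 829781]]
... * rho(b) = [[-2, 1], [-7, 3]]  ->  [[-2270242, 866181], [-3502275, 1336247]]
... * rho(c^-1) = [[7, -2], [11, -3]]  ->  [[-6363703, 1941941], [-9817208, 2995809]]
... * rho(a^-1) = [[-7, -3], [12, 5]]  ->  [[67849213, 28800814], [104670164, 44430669]]
... * rho(b) = [[-2, 1], [-7, 3]]  ->  [[-337304124, 154251655], [-520355011, 237962171]]
... * rho(a) = [[5, 3], [-12, -7]]  ->  [[-3537540480, -2091673957], [-5457321107, -3226800230]]
... * rho(c^-1) = [[7, -2], [11, -3]]  ->  [[-47771196887, 13350102831], [-73696050279, 20595042904]]
tr = -47771196887 + 20595042904 = -27176153983

-27176153983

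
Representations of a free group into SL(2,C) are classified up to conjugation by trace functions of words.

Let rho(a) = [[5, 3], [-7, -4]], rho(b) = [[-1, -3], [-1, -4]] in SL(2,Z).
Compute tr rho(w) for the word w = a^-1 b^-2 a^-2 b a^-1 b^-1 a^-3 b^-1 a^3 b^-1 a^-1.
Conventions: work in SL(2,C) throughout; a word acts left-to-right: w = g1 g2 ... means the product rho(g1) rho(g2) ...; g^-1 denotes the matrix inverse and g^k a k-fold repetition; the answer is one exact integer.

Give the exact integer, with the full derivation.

rho(a^-1) = [[-4, -3], [7, 5]]
... * rho(b^-1) = [[-4, 3], [1, -1]]  ->  [[13, -9], [-23, 16]]
... * rho(b^-1) = [[-4, 3], [1, -1]]  ->  [[-61, 48], [108, -85]]
... * rho(a^-1) = [[-4, -3], [7, 5]]  ->  [[580, 423], [-1027, -749]]
... * rho(a^-1) = [[-4, -3], [7, 5]]  ->  [[641, 375], [-1135, -664]]
... * rho(b) = [[-1, -3], [-1, -4]]  ->  [[-1016, -3423], [1799, 6061]]
... * rho(a^-1) = [[-4, -3], [7, 5]]  ->  [[-19897, -14067], [35231, 24908]]
... * rho(b^-1) = [[-4, 3], [1, -1]]  ->  [[65521, -45624], [-116016, 80785]]
... * rho(a^-1) = [[-4, -3], [7, 5]]  ->  [[-581452, -424683], [1029559, 751973]]
... * rho(a^-1) = [[-4, -3], [7, 5]]  ->  [[-646973, -379059], [1145575, 671188]]
... * rho(a^-1) = [[-4, -3], [7, 5]]  ->  [[-65521, 45624], [116016, -80785]]
... * rho(b^-1) = [[-4, 3], [1, -1]]  ->  [[307708, -242187], [-544849, 428833]]
... * rho(a) = [[5, 3], [-7, -4]]  ->  [[3233849, 1891872], [-5726076, -3349879]]
... * rho(a) = [[5, 3], [-7, -4]]  ->  [[2926141, 2134059], [-5181227, -3778712]]
... * rho(a) = [[5, 3], [-7, -4]]  ->  [[-307708, 242187], [544849, -428833]]
... * rho(b^-1) = [[-4, 3], [1, -1]]  ->  [[1473019, -1165311], [-2608229, 2063380]]
... * rho(a^-1) = [[-4, -3], [7, 5]]  ->  [[-14049253, -10245612], [24876576, 18141587]]
tr = -14049253 + 18141587 = 4092334

4092334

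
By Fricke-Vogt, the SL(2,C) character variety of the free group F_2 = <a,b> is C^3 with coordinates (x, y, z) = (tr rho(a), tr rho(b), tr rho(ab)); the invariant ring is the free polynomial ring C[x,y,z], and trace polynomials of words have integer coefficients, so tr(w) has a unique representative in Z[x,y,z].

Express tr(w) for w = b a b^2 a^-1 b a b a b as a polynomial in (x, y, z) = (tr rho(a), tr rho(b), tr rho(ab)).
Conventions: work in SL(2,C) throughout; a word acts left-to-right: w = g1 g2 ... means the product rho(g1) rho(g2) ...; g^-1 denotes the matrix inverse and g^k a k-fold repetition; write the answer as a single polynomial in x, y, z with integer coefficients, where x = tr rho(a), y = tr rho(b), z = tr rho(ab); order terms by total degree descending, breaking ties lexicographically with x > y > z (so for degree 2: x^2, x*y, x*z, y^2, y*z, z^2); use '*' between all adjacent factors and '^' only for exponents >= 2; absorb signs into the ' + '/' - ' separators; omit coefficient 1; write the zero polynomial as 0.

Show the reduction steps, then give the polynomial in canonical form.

use: tr(b a b a) = tr(b a) * tr(b a) - tr(1) = z^2 - 2
apply: tr(a b a b a b) = tr(b a b a) * tr(b a) - tr(a b) = z^3 - 3*z
apply: tr(b a b) = tr(b) * tr(a b) - tr(a) = y*z - x
use: tr(a b a b a) = tr(a) * tr(b a b a) - tr(b a b) = x*z^2 - y*z - x
use: tr(b a b a b a b) = tr(b) * tr(a b a b a b) - tr(a b a b a) = y*z^3 - x*z^2 - 2*y*z + x
tr(a b^3 a b a b) = tr(b) * tr(b a b a b a b) - tr(b a b a b a) = y^2*z^3 - x*y*z^2 - 2*y^2*z - z^3 + x*y + 3*z
apply: tr(a b a) = tr(a) * tr(b a) - tr(b) = x*z - y
apply: tr(a b a b^2) = tr(b) * tr(a b a b) - tr(a b a) = y*z^2 - x*z - y
apply: tr(b^3 a b a) = tr(b) * tr(a b a b^2) - tr(a b a b) = y^2*z^2 - x*y*z - y^2 - z^2 + 2
tr(b^2 a b) = tr(b) * tr(b a b) - tr(b a) = y^2*z - x*y - z
tr(b^3 a b) = tr(b) * tr(b^2 a b) - tr(b^2 a) = y^3*z - x*y^2 - 2*y*z + x
use: tr(a b^3 a b a) = tr(a) * tr(b^3 a b a) - tr(b^3 a b) = x*y^2*z^2 - x^2*y*z - y^3*z - x*z^2 + 2*y*z + x
tr(b a b a b^2 a b^2) = tr(b) * tr(a b^3 a b a b) - tr(a b^3 a b a) = y^3*z^3 - 2*x*y^2*z^2 + x^2*y*z - y^3*z - y*z^3 + x*y^2 + x*z^2 + y*z - x
use: tr(a b a b a b a b) = tr(a b) * tr(a b a b a b) - tr(a^-1 b^-1 a^-1 b^-1) = z^4 - 4*z^2 + 2
tr(a b a b a b a) = tr(a) * tr(b a b a b a) - tr(b a b a b) = x*z^3 - y*z^2 - 2*x*z + y
tr(a b a b a b^2 a b) = tr(b) * tr(a b a b a b a b) - tr(a b a b a b a) = y*z^4 - x*z^3 - 3*y*z^2 + 2*x*z + y
tr(a^2 b a b a) = tr(a) * tr(a b a b a) - tr(a b a b) = x^2*z^2 - x*y*z - x^2 - z^2 + 2
tr(a b a b a b^2 a) = tr(b) * tr(a^2 b a b a b) - tr(a^2 b a b a) = x*y*z^3 - x^2*z^2 - y^2*z^2 - x*y*z + x^2 + y^2 + z^2 - 2
tr(b a b a b^2 a b^2 a) = tr(b) * tr(a b a b a b^2 a b) - tr(a b a b a b^2 a) = y^2*z^4 - 2*x*y*z^3 + x^2*z^2 - 2*y^2*z^2 + 3*x*y*z - x^2 - z^2 + 2
use: tr(b a b^2 a^-1 b a b a b) = tr(b a b a b^2 a b^2) * tr(a) - tr(b a b a b^2 a b^2 a) = x*y^3*z^3 - 2*x^2*y^2*z^2 - y^2*z^4 + x^3*y*z - x*y^3*z + x*y*z^3 + x^2*y^2 + 2*y^2*z^2 - 2*x*y*z + z^2 - 2

x*y^3*z^3 - 2*x^2*y^2*z^2 - y^2*z^4 + x^3*y*z - x*y^3*z + x*y*z^3 + x^2*y^2 + 2*y^2*z^2 - 2*x*y*z + z^2 - 2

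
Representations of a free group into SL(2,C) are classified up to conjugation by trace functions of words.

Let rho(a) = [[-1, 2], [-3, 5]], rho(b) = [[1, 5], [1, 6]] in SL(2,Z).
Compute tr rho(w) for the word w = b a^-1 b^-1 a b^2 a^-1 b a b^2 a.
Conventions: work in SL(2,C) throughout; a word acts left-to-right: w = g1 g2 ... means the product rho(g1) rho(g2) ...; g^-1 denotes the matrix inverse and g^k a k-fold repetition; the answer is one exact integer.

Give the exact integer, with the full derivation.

-17391904

rho(b) = [[1, 5], [1, 6]]
... * rho(a^-1) = [[5, -2], [3, -1]]  ->  [[20, -7], [23, -8]]
... * rho(b^-1) = [[6, -5], [-1, 1]]  ->  [[127, -107], [146, -123]]
... * rho(a) = [[-1, 2], [-3, 5]]  ->  [[194, -281], [223, -323]]
... * rho(b) = [[1, 5], [1, 6]]  ->  [[-87, -716], [-100, -823]]
... * rho(b) = [[1, 5], [1, 6]]  ->  [[-803, -4731], [-923, -5438]]
... * rho(a^-1) = [[5, -2], [3, -1]]  ->  [[-18208, 6337], [-20929, 7284]]
... * rho(b) = [[1, 5], [1, 6]]  ->  [[-11871, -53018], [-13645, -60941]]
... * rho(a) = [[-1, 2], [-3, 5]]  ->  [[170925, -288832], [196468, -331995]]
... * rho(b) = [[1, 5], [1, 6]]  ->  [[-117907, -878367], [-135527, -1009630]]
... * rho(b) = [[1, 5], [1, 6]]  ->  [[-996274, -5859737], [-1145157, -6735415]]
... * rho(a) = [[-1, 2], [-3, 5]]  ->  [[18575485, -31291233], [21351402, -35967389]]
tr = 18575485 + -35967389 = -17391904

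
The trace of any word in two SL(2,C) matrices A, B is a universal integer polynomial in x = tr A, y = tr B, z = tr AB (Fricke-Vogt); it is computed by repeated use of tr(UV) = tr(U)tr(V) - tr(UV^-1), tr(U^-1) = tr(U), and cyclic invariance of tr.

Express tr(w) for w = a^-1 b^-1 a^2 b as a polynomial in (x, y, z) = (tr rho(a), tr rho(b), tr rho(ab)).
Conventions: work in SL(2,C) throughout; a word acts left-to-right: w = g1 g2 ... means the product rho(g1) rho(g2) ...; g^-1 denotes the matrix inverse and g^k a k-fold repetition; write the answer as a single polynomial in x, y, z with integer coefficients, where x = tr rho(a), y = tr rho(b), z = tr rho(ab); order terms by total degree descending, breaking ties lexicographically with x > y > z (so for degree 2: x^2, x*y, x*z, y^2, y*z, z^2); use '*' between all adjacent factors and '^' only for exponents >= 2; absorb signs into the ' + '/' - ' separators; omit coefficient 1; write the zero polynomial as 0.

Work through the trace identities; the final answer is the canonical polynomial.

-x^2*y*z + x^3 + x*y^2 + x*z^2 - 3*x

trace(a^2 b) = trace(a) trace(b a) - trace(b)   [square of a] = x*z - y
apply: trace(a^2) = trace(a) trace(a) - trace(1)   [square of a] = x^2 - 2
use: trace(b a^2 b) = trace(b) trace(a^2 b) - trace(a^2)   [square of b] = x*y*z - x^2 - y^2 + 2
use: trace(b a b a) = trace(a b) trace(a b) - trace(1)   [split at a repeated a] = z^2 - 2
use: trace(b a b) = trace(b) trace(a b) - trace(a)   [square of b] = y*z - x
apply: trace(b a^2 b a) = trace(a) trace(b a b a) - trace(b a b)   [square of a] = x*z^2 - y*z - x
trace(a^2 b a^-1 b) = trace(b a^2 b) trace(a) - trace(b a^2 b a)   [inverse elimination on a] = x^2*y*z - x^3 - x*y^2 - x*z^2 + y*z + 3*x
trace(a^-1 b^-1 a^2 b) = trace(a^2 b a^-1) trace(b) - trace(a^2 b a^-1 b)   [inverse elimination on b] = -x^2*y*z + x^3 + x*y^2 + x*z^2 - 3*x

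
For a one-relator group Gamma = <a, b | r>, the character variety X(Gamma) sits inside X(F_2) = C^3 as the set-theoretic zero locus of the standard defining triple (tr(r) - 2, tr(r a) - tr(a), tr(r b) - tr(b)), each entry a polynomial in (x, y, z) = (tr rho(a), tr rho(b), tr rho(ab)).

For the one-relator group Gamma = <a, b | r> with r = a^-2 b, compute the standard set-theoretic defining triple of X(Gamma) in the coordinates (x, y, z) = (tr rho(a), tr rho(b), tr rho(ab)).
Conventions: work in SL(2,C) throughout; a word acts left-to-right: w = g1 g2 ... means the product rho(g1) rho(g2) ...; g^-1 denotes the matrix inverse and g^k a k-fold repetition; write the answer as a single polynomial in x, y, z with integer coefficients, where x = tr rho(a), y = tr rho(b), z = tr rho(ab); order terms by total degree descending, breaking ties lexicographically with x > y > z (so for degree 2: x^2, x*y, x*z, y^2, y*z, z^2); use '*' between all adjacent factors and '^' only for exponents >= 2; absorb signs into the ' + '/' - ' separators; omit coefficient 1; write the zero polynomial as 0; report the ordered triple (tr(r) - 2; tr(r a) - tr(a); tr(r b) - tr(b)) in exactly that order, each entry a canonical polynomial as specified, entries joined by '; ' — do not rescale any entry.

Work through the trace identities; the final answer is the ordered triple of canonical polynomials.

tr(a^-1 b) = tr(b) tr(a) - tr(b a) = x*y - z
tr(a^-2 b) = tr(a^-1 b) tr(a) - tr(a^-1 b a) = x^2*y - x*z - y
apply: tr(b^2) = tr(b) tr(b) - tr(1)   [square of b] = y^2 - 2
tr(b^2 a) = tr(b) tr(a b) - tr(a)   [square of b] = y*z - x
apply: tr(b^2 a^-1) = tr(b^2) tr(a) - tr(b^2 a)   [inverse elimination on a] = x*y^2 - y*z - x
apply: tr(a^-2 b^2) = tr(b^2 a^-1) tr(a) - tr(b^2)   [inverse elimination on a] = x^2*y^2 - x*y*z - x^2 - y^2 + 2
assemble the triple (tr(r) - 2; tr(r a) - x; tr(r b) - y)

x^2*y - x*z - y - 2; x*y - x - z; x^2*y^2 - x*y*z - x^2 - y^2 - y + 2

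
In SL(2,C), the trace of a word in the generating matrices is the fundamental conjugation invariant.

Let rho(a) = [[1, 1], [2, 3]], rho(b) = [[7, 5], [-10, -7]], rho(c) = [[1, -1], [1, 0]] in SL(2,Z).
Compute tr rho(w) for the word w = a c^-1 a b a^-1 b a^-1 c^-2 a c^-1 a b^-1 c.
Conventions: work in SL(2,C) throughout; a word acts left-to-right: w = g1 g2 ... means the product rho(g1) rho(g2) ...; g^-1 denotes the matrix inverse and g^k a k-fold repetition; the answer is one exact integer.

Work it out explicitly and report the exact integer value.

rho(a) = [[1, 1], [2, 3]]
... * rho(c^-1) = [[0, 1], [-1, 1]]  ->  [[-1, 2], [-3, 5]]
... * rho(a) = [[1, 1], [2, 3]]  ->  [[3, 5], [7, 12]]
... * rho(b) = [[7, 5], [-10, -7]]  ->  [[-29, -20], [-71, -49]]
... * rho(a^-1) = [[3, -1], [-2, 1]]  ->  [[-47, 9], [-115, 22]]
... * rho(b) = [[7, 5], [-10, -7]]  ->  [[-419, -298], [-1025, -729]]
... * rho(a^-1) = [[3, -1], [-2, 1]]  ->  [[-661, 121], [-1617, 296]]
... * rho(c^-1) = [[0, 1], [-1, 1]]  ->  [[-121, -540], [-296, -1321]]
... * rho(c^-1) = [[0, 1], [-1, 1]]  ->  [[540, -661], [1321, -1617]]
... * rho(a) = [[1, 1], [2, 3]]  ->  [[-782, -1443], [-1913, -3530]]
... * rho(c^-1) = [[0, 1], [-1, 1]]  ->  [[1443, -2225], [3530, -5443]]
... * rho(a) = [[1, 1], [2, 3]]  ->  [[-3007, -5232], [-7356, -12799]]
... * rho(b^-1) = [[-7, -5], [10, 7]]  ->  [[-31271, -21589], [-76498, -52813]]
... * rho(c) = [[1, -1], [1, 0]]  ->  [[-52860, 31271], [-129311, 76498]]
tr = -52860 + 76498 = 23638

23638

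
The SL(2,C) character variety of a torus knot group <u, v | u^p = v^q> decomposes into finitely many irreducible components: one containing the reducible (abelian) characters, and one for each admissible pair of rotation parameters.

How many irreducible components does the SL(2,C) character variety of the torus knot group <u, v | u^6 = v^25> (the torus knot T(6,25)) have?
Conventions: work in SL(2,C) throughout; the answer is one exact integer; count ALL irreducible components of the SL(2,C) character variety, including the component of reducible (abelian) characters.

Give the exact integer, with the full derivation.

For T(6,25): irreducibility forces the central element u^6 = v^25 to one of +I, -I.
On an irreducible component, tr(u) is locked at 2*cos(pi*alpha/6) for some alpha in 1..5, and tr(v) at 2*cos(pi*beta/25) for some beta in 1..24.
Consistency of u^6 = (-1)^alpha I with v^25 = (-1)^beta I forces alpha = beta (mod 2).
Enumerate parity-matched pairs: 3*12 odd-odd plus 2*12 even-even gives 60.
That is 60 components of irreducible characters, and with the reducible (abelian) component the total is 61.

61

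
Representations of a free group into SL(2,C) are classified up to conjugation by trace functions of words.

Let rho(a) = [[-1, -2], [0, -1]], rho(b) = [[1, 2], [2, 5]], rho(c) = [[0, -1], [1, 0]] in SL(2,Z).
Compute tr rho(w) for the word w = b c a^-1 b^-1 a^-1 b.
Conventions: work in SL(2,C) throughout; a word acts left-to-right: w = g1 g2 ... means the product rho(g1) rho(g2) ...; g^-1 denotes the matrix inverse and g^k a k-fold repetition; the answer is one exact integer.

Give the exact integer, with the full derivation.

-580

rho(b) = [[1, 2], [2, 5]]
... * rho(c) = [[0, -1], [1, 0]]  ->  [[2, -1], [5, -2]]
... * rho(a^-1) = [[-1, 2], [0, -1]]  ->  [[-2, 5], [-5, 12]]
... * rho(b^-1) = [[5, -2], [-2, 1]]  ->  [[-20, 9], [-49, 22]]
... * rho(a^-1) = [[-1, 2], [0, -1]]  ->  [[20, -49], [49, -120]]
... * rho(b) = [[1, 2], [2, 5]]  ->  [[-78, -205], [-191, -502]]
tr = -78 + -502 = -580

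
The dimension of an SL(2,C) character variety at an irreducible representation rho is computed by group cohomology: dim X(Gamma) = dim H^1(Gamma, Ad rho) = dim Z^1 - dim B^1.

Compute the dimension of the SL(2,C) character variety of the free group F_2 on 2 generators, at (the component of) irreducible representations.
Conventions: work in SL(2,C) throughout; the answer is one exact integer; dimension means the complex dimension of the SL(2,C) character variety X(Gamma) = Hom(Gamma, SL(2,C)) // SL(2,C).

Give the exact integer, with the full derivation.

Here Gamma is free of rank 2 — no relator constrains a cocycle.
So Z^1 = (sl_2)^2 in full: dim Z^1 = 6.
At an irreducible rho the centralizer of the image in sl_2 is 0, so the coboundary map sl_2 -> Z^1 is injective: dim B^1 = 3.
Therefore dim X = 6 - 3 = 3.

3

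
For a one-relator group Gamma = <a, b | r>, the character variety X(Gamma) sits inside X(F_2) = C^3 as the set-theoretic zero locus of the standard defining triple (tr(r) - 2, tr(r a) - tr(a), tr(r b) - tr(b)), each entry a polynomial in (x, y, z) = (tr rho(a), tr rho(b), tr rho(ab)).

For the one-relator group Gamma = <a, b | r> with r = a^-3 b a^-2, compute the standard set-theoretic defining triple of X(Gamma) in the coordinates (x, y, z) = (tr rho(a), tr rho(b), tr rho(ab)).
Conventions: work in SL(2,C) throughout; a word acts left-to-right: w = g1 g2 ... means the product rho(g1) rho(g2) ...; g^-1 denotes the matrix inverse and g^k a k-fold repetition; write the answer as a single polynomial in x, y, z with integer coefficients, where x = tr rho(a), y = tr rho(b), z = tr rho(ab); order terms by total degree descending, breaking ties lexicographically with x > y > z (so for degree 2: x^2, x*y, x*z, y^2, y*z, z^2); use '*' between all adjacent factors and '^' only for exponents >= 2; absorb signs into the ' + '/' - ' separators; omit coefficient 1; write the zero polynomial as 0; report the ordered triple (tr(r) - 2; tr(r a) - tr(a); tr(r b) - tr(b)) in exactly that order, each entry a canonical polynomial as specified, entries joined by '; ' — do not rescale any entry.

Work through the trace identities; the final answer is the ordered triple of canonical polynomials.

so tr(b a^-1) = tr(b) tr(a) - tr(b a)  (eliminate a^-1) = x*y - z
tr(a^-1 b a^-1) = tr(b a^-1) tr(a) - tr(b)  (eliminate a^-1) = x^2*y - x*z - y
tr(a^-2 b a^-1) = tr(a^-1 b a^-1) tr(a) - tr(a^-1 b)  (eliminate a^-1) = x^3*y - x^2*z - 2*x*y + z
tr(a^-1 b a^-3) = tr(a^-2 b a^-1) tr(a) - tr(a^-2 b)  (eliminate a^-1) = x^4*y - x^3*z - 3*x^2*y + 2*x*z + y
reduce: tr(a^-3 b a^-2) = tr(a^-1 b a^-3) tr(a) - tr(a^-1 b a^-2)  (eliminate a^-1) = x^5*y - x^4*z - 4*x^3*y + 3*x^2*z + 3*x*y - z
tr(b^2) = tr(b) tr(b) - tr(1) = y^2 - 2
tr(b^2 a) = tr(b) tr(a b) - tr(a) = y*z - x
tr(b^2 a^-1) = tr(b^2) tr(a) - tr(b^2 a) = x*y^2 - y*z - x
so tr(b a^-2 b) = tr(b^2 a^-1) tr(a) - tr(b^2) = x^2*y^2 - x*y*z - x^2 - y^2 + 2
tr(b a b a) = tr(a b) tr(a b) - tr(1)   [split at repeated a] = z^2 - 2
tr(b a b a^-1) = tr(b a b) tr(a) - tr(b a b a) = x*y*z - x^2 - z^2 + 2
tr(b a^-2 b a) = tr(b a b a^-1) tr(a) - tr(b a b) = x^2*y*z - x^3 - x*z^2 - y*z + 3*x
reduce: tr(a^-1 b a^-2 b) = tr(b a^-2 b) tr(a) - tr(b a^-2 b a) = x^3*y^2 - 2*x^2*y*z - x*y^2 + x*z^2 + y*z - x
tr(b a^-2 b a^-2) = tr(a^-1 b a^-2 b) tr(a) - tr(a^-1 b a^-2 b a) = x^4*y^2 - 2*x^3*y*z - 2*x^2*y^2 + x^2*z^2 + 2*x*y*z + y^2 - 2
tr(a^-3 b a^-2 b) = tr(b a^-2 b a^-2) tr(a) - tr(b a^-2 b a^-1) = x^5*y^2 - 2*x^4*y*z - 3*x^3*y^2 + x^3*z^2 + 4*x^2*y*z + 2*x*y^2 - x*z^2 - y*z - x
assemble the triple (tr(r) - 2; tr(r a) - x; tr(r b) - y)

x^5*y - x^4*z - 4*x^3*y + 3*x^2*z + 3*x*y - z - 2; x^4*y - x^3*z - 3*x^2*y + 2*x*z - x + y; x^5*y^2 - 2*x^4*y*z - 3*x^3*y^2 + x^3*z^2 + 4*x^2*y*z + 2*x*y^2 - x*z^2 - y*z - x - y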